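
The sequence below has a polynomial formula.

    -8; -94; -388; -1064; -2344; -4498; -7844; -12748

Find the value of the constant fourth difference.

D1: -86, -294, -676, -1280, -2154, -3346, -4904
D2: -208, -382, -604, -874, -1192, -1558
D3: -174, -222, -270, -318, -366
D4: -48, -48, -48, -48

-48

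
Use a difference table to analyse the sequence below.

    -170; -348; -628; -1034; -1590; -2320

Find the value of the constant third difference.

-24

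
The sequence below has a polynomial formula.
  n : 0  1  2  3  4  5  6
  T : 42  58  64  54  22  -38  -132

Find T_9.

-678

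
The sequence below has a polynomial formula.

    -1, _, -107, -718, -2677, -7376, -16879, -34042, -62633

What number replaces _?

-4

Using the last 7 terms:
Δ: -611  -1959  -4699  -9503  -17163  -28591
Δ²: -1348  -2740  -4804  -7660  -11428
Δ³: -1392  -2064  -2856  -3768
Δ⁴: -672  -792  -912
Δ⁵: -120  -120
Constant fifth difference = -120.
Extend backward: -672 + 120 = -552;  -1392 + 552 = -840;  -1348 + 840 = -508;  -611 + 508 = -103;  -107 + 103 = -4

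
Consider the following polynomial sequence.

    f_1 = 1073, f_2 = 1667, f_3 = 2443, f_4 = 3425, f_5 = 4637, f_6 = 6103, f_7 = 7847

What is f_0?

637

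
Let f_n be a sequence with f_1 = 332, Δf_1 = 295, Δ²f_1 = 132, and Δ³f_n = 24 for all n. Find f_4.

Build the table forward from the leading diagonal:
Third differences: 24, 24, 24, 24
Second differences: 132, 156, 180, 204
First differences: 295, 427, 583, 763
f: 332, 627, 1054, 1637

1637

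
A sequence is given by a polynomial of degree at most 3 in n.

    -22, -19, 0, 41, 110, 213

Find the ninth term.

786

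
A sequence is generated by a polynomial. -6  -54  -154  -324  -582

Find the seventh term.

-48 , -100 , -170 , -258
-52 , -70 , -88
-18 , -18
Constant third difference = -18, so extend:
-88 − 18 = -106;  -258 − 106 = -364;  -582 − 364 = -946
-106 − 18 = -124;  -364 − 124 = -488;  -946 − 488 = -1434

-1434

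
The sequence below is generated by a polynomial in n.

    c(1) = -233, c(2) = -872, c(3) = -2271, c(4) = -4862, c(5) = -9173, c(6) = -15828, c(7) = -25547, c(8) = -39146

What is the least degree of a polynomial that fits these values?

Δ: -639, -1399, -2591, -4311, -6655, -9719, -13599
Δ²: -760, -1192, -1720, -2344, -3064, -3880
Δ³: -432, -528, -624, -720, -816
Δ⁴: -96, -96, -96, -96
The fourth differences are constant, so the polynomial has degree 4.

4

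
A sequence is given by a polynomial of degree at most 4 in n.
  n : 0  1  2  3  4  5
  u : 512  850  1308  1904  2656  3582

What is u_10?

338 , 458 , 596 , 752 , 926
120 , 138 , 156 , 174
18 , 18 , 18
The third differences are constant (18).
174 + 18 = 192;  926 + 192 = 1118;  3582 + 1118 = 4700
192 + 18 = 210;  1118 + 210 = 1328;  4700 + 1328 = 6028
210 + 18 = 228;  1328 + 228 = 1556;  6028 + 1556 = 7584
228 + 18 = 246;  1556 + 246 = 1802;  7584 + 1802 = 9386
246 + 18 = 264;  1802 + 264 = 2066;  9386 + 2066 = 11452

11452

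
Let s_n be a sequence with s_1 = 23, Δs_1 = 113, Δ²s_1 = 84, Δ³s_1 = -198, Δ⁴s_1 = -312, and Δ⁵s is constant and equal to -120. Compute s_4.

Build the table forward from the leading diagonal:
D5: -120  -120  -120  -120
D4: -312  -432  -552  -672
D3: -198  -510  -942  -1494
D2: 84  -114  -624  -1566
D1: 113  197  83  -541
s: 23  136  333  416

416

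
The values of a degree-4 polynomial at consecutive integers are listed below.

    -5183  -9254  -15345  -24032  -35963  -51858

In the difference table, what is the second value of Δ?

-6091

D1: -4071, -6091, -8687, -11931, -15895
D2: -2020, -2596, -3244, -3964
D3: -576, -648, -720
D4: -72, -72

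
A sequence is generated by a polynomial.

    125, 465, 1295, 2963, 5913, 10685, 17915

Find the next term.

Δ: 340, 830, 1668, 2950, 4772, 7230
Δ²: 490, 838, 1282, 1822, 2458
Δ³: 348, 444, 540, 636
Δ⁴: 96, 96, 96
Constant fourth difference = 96, so extend:
636 + 96 = 732;  2458 + 732 = 3190;  7230 + 3190 = 10420;  17915 + 10420 = 28335

28335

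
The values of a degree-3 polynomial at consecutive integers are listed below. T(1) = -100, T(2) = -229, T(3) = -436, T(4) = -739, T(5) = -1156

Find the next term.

-1705

-129  -207  -303  -417
-78  -96  -114
-18  -18
Third differences constant at -18.
-114 − 18 = -132;  -417 − 132 = -549;  -1156 − 549 = -1705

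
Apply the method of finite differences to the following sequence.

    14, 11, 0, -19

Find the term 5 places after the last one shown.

-234

Δ: -3  -11  -19
Δ²: -8  -8
The second differences are constant (-8).
-19 − 8 = -27;  -19 − 27 = -46
-27 − 8 = -35;  -46 − 35 = -81
-35 − 8 = -43;  -81 − 43 = -124
-43 − 8 = -51;  -124 − 51 = -175
-51 − 8 = -59;  -175 − 59 = -234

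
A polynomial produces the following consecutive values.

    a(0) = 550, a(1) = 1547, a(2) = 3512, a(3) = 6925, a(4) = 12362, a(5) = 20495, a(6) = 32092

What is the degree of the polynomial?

4

Δ: 997, 1965, 3413, 5437, 8133, 11597
Δ²: 968, 1448, 2024, 2696, 3464
Δ³: 480, 576, 672, 768
Δ⁴: 96, 96, 96
The fourth differences are constant, so the polynomial has degree 4.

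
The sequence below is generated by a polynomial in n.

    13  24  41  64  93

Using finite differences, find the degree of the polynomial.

11, 17, 23, 29
6, 6, 6
The second differences are constant, so the polynomial has degree 2.

2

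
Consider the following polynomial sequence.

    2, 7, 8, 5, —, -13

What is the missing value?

Using the first 4 terms:
5, 1, -3
-4, -4
Constant second difference = -4.
Extend forward: -3 − 4 = -7;  5 − 7 = -2

-2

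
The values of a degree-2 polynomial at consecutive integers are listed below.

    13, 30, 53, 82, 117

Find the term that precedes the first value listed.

D1: 17  23  29  35
D2: 6  6  6
The second differences are constant at 6.
Work back: 17 − 6 = 11;  13 − 11 = 2

2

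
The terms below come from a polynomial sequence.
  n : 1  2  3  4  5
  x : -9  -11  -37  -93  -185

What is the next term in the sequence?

First differences: -2  -26  -56  -92
Second differences: -24  -30  -36
Third differences: -6  -6
The third differences are constant (-6).
-36 − 6 = -42;  -92 − 42 = -134;  -185 − 134 = -319

-319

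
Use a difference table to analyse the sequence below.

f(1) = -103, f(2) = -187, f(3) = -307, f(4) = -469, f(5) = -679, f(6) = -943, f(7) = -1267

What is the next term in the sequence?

-84, -120, -162, -210, -264, -324
-36, -42, -48, -54, -60
-6, -6, -6, -6
Third differences constant at -6.
-60 − 6 = -66;  -324 − 66 = -390;  -1267 − 390 = -1657

-1657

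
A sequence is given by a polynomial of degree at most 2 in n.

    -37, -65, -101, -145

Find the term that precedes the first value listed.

-28  -36  -44
-8  -8
The second differences are constant at -8.
Work back: -28 + 8 = -20;  -37 + 20 = -17

-17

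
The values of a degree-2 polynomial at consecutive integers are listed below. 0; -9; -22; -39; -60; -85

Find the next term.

D1: -9, -13, -17, -21, -25
D2: -4, -4, -4, -4
The second differences are constant (-4).
-25 − 4 = -29;  -85 − 29 = -114

-114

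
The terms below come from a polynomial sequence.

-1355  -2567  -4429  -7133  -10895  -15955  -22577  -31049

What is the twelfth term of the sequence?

-90037

First differences: -1212 , -1862 , -2704 , -3762 , -5060 , -6622 , -8472
Second differences: -650 , -842 , -1058 , -1298 , -1562 , -1850
Third differences: -192 , -216 , -240 , -264 , -288
Fourth differences: -24 , -24 , -24 , -24
Constant fourth difference = -24, so extend:
-288 − 24 = -312;  -1850 − 312 = -2162;  -8472 − 2162 = -10634;  -31049 − 10634 = -41683
-312 − 24 = -336;  -2162 − 336 = -2498;  -10634 − 2498 = -13132;  -41683 − 13132 = -54815
-336 − 24 = -360;  -2498 − 360 = -2858;  -13132 − 2858 = -15990;  -54815 − 15990 = -70805
-360 − 24 = -384;  -2858 − 384 = -3242;  -15990 − 3242 = -19232;  -70805 − 19232 = -90037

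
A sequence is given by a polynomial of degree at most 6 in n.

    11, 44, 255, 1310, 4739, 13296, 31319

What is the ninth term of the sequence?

Δ: 33, 211, 1055, 3429, 8557, 18023
Δ²: 178, 844, 2374, 5128, 9466
Δ³: 666, 1530, 2754, 4338
Δ⁴: 864, 1224, 1584
Δ⁵: 360, 360
The fifth differences are constant (360).
1584 + 360 = 1944;  4338 + 1944 = 6282;  9466 + 6282 = 15748;  18023 + 15748 = 33771;  31319 + 33771 = 65090
1944 + 360 = 2304;  6282 + 2304 = 8586;  15748 + 8586 = 24334;  33771 + 24334 = 58105;  65090 + 58105 = 123195

123195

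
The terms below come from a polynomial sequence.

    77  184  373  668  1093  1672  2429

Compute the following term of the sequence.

3388

D1: 107, 189, 295, 425, 579, 757
D2: 82, 106, 130, 154, 178
D3: 24, 24, 24, 24
The third differences are constant (24).
178 + 24 = 202;  757 + 202 = 959;  2429 + 959 = 3388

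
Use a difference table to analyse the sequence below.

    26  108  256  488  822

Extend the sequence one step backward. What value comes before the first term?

-8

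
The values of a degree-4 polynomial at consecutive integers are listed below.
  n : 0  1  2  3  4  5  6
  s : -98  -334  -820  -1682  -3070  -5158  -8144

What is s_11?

-45154

D1: -236 , -486 , -862 , -1388 , -2088 , -2986
D2: -250 , -376 , -526 , -700 , -898
D3: -126 , -150 , -174 , -198
D4: -24 , -24 , -24
Constant fourth difference = -24, so extend:
-198 − 24 = -222;  -898 − 222 = -1120;  -2986 − 1120 = -4106;  -8144 − 4106 = -12250
-222 − 24 = -246;  -1120 − 246 = -1366;  -4106 − 1366 = -5472;  -12250 − 5472 = -17722
-246 − 24 = -270;  -1366 − 270 = -1636;  -5472 − 1636 = -7108;  -17722 − 7108 = -24830
-270 − 24 = -294;  -1636 − 294 = -1930;  -7108 − 1930 = -9038;  -24830 − 9038 = -33868
-294 − 24 = -318;  -1930 − 318 = -2248;  -9038 − 2248 = -11286;  -33868 − 11286 = -45154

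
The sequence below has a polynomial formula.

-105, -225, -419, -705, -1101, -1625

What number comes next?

-2295

First differences: -120  -194  -286  -396  -524
Second differences: -74  -92  -110  -128
Third differences: -18  -18  -18
Third differences constant at -18.
-128 − 18 = -146;  -524 − 146 = -670;  -1625 − 670 = -2295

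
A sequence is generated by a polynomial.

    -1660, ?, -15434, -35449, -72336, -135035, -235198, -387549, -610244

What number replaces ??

Using the last 7 terms:
-20015  -36887  -62699  -100163  -152351  -222695
-16872  -25812  -37464  -52188  -70344
-8940  -11652  -14724  -18156
-2712  -3072  -3432
-360  -360
Constant fifth difference = -360.
Extend backward: -2712 + 360 = -2352;  -8940 + 2352 = -6588;  -16872 + 6588 = -10284;  -20015 + 10284 = -9731;  -15434 + 9731 = -5703

-5703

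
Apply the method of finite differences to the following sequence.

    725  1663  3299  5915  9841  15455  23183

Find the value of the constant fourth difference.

48

D1: 938, 1636, 2616, 3926, 5614, 7728
D2: 698, 980, 1310, 1688, 2114
D3: 282, 330, 378, 426
D4: 48, 48, 48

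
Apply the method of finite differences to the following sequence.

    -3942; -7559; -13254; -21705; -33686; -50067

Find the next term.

-71814

First differences: -3617, -5695, -8451, -11981, -16381
Second differences: -2078, -2756, -3530, -4400
Third differences: -678, -774, -870
Fourth differences: -96, -96
Fourth differences constant at -96.
-870 − 96 = -966;  -4400 − 966 = -5366;  -16381 − 5366 = -21747;  -50067 − 21747 = -71814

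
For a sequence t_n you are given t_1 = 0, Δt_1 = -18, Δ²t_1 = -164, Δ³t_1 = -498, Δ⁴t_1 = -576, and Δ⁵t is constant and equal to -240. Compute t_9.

-86384

Build the table forward from the leading diagonal:
Δ⁵: -240  -240  -240  -240  -240  -240  -240  -240  -240
Δ⁴: -576  -816  -1056  -1296  -1536  -1776  -2016  -2256  -2496
Δ³: -498  -1074  -1890  -2946  -4242  -5778  -7554  -9570  -11826
Δ²: -164  -662  -1736  -3626  -6572  -10814  -16592  -24146  -33716
Δ: -18  -182  -844  -2580  -6206  -12778  -23592  -40184  -64330
t: 0  -18  -200  -1044  -3624  -9830  -22608  -46200  -86384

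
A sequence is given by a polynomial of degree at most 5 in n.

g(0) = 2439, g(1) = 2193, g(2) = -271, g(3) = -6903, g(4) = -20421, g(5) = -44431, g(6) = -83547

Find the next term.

-143511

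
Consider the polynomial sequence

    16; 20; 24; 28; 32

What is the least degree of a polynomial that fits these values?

First differences: 4, 4, 4, 4
The first differences are constant, so the polynomial has degree 1.

1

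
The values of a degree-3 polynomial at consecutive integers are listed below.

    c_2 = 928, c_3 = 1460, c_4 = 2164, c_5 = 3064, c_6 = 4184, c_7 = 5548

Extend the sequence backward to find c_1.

D1: 532  704  900  1120  1364
D2: 172  196  220  244
D3: 24  24  24
The third differences are constant at 24.
Work back: 172 − 24 = 148;  532 − 148 = 384;  928 − 384 = 544

544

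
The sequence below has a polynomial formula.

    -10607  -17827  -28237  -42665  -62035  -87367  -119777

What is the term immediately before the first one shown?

D1: -7220  -10410  -14428  -19370  -25332  -32410
D2: -3190  -4018  -4942  -5962  -7078
D3: -828  -924  -1020  -1116
D4: -96  -96  -96
The fourth differences are constant at -96.
Work back: -828 + 96 = -732;  -3190 + 732 = -2458;  -7220 + 2458 = -4762;  -10607 + 4762 = -5845

-5845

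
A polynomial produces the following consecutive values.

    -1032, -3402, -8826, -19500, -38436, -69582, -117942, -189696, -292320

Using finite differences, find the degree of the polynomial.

Δ: -2370, -5424, -10674, -18936, -31146, -48360, -71754, -102624
Δ²: -3054, -5250, -8262, -12210, -17214, -23394, -30870
Δ³: -2196, -3012, -3948, -5004, -6180, -7476
Δ⁴: -816, -936, -1056, -1176, -1296
Δ⁵: -120, -120, -120, -120
The fifth differences are constant, so the polynomial has degree 5.

5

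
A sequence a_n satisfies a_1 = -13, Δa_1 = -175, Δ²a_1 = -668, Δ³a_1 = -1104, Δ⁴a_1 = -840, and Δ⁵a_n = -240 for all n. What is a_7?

Build the table forward from the leading diagonal:
Δ⁵: -240  -240  -240  -240  -240  -240  -240
Δ⁴: -840  -1080  -1320  -1560  -1800  -2040  -2280
Δ³: -1104  -1944  -3024  -4344  -5904  -7704  -9744
Δ²: -668  -1772  -3716  -6740  -11084  -16988  -24692
Δ: -175  -843  -2615  -6331  -13071  -24155  -41143
a: -13  -188  -1031  -3646  -9977  -23048  -47203

-47203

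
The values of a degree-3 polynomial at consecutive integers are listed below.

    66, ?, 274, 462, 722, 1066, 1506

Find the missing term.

146

Using the last 5 terms:
D1: 188  260  344  440
D2: 72  84  96
D3: 12  12
Constant third difference = 12.
Extend backward: 72 − 12 = 60;  188 − 60 = 128;  274 − 128 = 146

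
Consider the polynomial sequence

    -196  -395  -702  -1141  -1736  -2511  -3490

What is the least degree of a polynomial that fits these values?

3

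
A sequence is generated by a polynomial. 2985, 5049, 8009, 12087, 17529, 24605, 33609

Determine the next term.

44859

First differences: 2064, 2960, 4078, 5442, 7076, 9004
Second differences: 896, 1118, 1364, 1634, 1928
Third differences: 222, 246, 270, 294
Fourth differences: 24, 24, 24
The fourth differences are constant (24).
294 + 24 = 318;  1928 + 318 = 2246;  9004 + 2246 = 11250;  33609 + 11250 = 44859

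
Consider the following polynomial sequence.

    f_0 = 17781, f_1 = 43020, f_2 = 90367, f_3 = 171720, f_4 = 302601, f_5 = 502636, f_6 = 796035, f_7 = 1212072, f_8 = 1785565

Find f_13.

8682060

Δ: 25239, 47347, 81353, 130881, 200035, 293399, 416037, 573493
Δ²: 22108, 34006, 49528, 69154, 93364, 122638, 157456
Δ³: 11898, 15522, 19626, 24210, 29274, 34818
Δ⁴: 3624, 4104, 4584, 5064, 5544
Δ⁵: 480, 480, 480, 480
Constant fifth difference = 480, so extend:
5544 + 480 = 6024;  34818 + 6024 = 40842;  157456 + 40842 = 198298;  573493 + 198298 = 771791;  1785565 + 771791 = 2557356
6024 + 480 = 6504;  40842 + 6504 = 47346;  198298 + 47346 = 245644;  771791 + 245644 = 1017435;  2557356 + 1017435 = 3574791
6504 + 480 = 6984;  47346 + 6984 = 54330;  245644 + 54330 = 299974;  1017435 + 299974 = 1317409;  3574791 + 1317409 = 4892200
6984 + 480 = 7464;  54330 + 7464 = 61794;  299974 + 61794 = 361768;  1317409 + 361768 = 1679177;  4892200 + 1679177 = 6571377
7464 + 480 = 7944;  61794 + 7944 = 69738;  361768 + 69738 = 431506;  1679177 + 431506 = 2110683;  6571377 + 2110683 = 8682060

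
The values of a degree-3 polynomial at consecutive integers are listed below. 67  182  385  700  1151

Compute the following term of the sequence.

1762

D1: 115, 203, 315, 451
D2: 88, 112, 136
D3: 24, 24
Constant third difference = 24, so extend:
136 + 24 = 160;  451 + 160 = 611;  1151 + 611 = 1762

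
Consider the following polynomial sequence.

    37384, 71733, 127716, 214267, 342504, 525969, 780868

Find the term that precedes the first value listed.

D1: 34349  55983  86551  128237  183465  254899
D2: 21634  30568  41686  55228  71434
D3: 8934  11118  13542  16206
D4: 2184  2424  2664
D5: 240  240
The fifth differences are constant at 240.
Work back: 2184 − 240 = 1944;  8934 − 1944 = 6990;  21634 − 6990 = 14644;  34349 − 14644 = 19705;  37384 − 19705 = 17679

17679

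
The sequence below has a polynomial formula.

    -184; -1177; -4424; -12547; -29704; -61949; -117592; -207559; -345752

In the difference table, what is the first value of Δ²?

First differences: -993, -3247, -8123, -17157, -32245, -55643, -89967, -138193
Second differences: -2254, -4876, -9034, -15088, -23398, -34324, -48226
Third differences: -2622, -4158, -6054, -8310, -10926, -13902
Fourth differences: -1536, -1896, -2256, -2616, -2976
Fifth differences: -360, -360, -360, -360

-2254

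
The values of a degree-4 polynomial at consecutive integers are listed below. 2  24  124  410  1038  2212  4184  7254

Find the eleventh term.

First differences: 22, 100, 286, 628, 1174, 1972, 3070
Second differences: 78, 186, 342, 546, 798, 1098
Third differences: 108, 156, 204, 252, 300
Fourth differences: 48, 48, 48, 48
Fourth differences constant at 48.
300 + 48 = 348;  1098 + 348 = 1446;  3070 + 1446 = 4516;  7254 + 4516 = 11770
348 + 48 = 396;  1446 + 396 = 1842;  4516 + 1842 = 6358;  11770 + 6358 = 18128
396 + 48 = 444;  1842 + 444 = 2286;  6358 + 2286 = 8644;  18128 + 8644 = 26772

26772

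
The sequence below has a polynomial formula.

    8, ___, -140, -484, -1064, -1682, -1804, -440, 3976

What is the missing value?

-14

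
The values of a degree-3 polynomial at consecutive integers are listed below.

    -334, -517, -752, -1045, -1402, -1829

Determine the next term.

First differences: -183, -235, -293, -357, -427
Second differences: -52, -58, -64, -70
Third differences: -6, -6, -6
The third differences are constant (-6).
-70 − 6 = -76;  -427 − 76 = -503;  -1829 − 503 = -2332

-2332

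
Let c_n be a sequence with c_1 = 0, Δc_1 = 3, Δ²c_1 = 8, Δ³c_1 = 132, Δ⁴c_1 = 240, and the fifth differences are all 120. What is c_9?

31160

Build the table forward from the leading diagonal:
D5: 120  120  120  120  120  120  120  120  120
D4: 240  360  480  600  720  840  960  1080  1200
D3: 132  372  732  1212  1812  2532  3372  4332  5412
D2: 8  140  512  1244  2456  4268  6800  10172  14504
D1: 3  11  151  663  1907  4363  8631  15431  25603
c: 0  3  14  165  828  2735  7098  15729  31160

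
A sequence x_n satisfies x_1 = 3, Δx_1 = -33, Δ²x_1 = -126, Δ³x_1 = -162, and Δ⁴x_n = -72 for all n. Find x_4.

Build the table forward from the leading diagonal:
Fourth differences: -72, -72, -72, -72
Third differences: -162, -234, -306, -378
Second differences: -126, -288, -522, -828
First differences: -33, -159, -447, -969
x: 3, -30, -189, -636

-636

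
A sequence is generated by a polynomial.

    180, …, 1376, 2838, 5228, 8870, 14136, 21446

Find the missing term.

566

Using the last 6 terms:
1462  2390  3642  5266  7310
928  1252  1624  2044
324  372  420
48  48
Constant fourth difference = 48.
Extend backward: 324 − 48 = 276;  928 − 276 = 652;  1462 − 652 = 810;  1376 − 810 = 566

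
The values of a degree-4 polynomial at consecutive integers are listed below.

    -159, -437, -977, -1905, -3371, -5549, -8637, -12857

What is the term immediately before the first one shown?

-41

D1: -278  -540  -928  -1466  -2178  -3088  -4220
D2: -262  -388  -538  -712  -910  -1132
D3: -126  -150  -174  -198  -222
D4: -24  -24  -24  -24
The fourth differences are constant at -24.
Work back: -126 + 24 = -102;  -262 + 102 = -160;  -278 + 160 = -118;  -159 + 118 = -41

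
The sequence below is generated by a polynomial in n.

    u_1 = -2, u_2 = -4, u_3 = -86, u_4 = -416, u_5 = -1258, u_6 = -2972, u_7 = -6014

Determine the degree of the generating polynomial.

Δ: -2, -82, -330, -842, -1714, -3042
Δ²: -80, -248, -512, -872, -1328
Δ³: -168, -264, -360, -456
Δ⁴: -96, -96, -96
The fourth differences are constant, so the polynomial has degree 4.

4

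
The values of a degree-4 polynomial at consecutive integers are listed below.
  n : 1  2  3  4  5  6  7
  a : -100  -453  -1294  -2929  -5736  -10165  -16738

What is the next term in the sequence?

-26049

Δ: -353, -841, -1635, -2807, -4429, -6573
Δ²: -488, -794, -1172, -1622, -2144
Δ³: -306, -378, -450, -522
Δ⁴: -72, -72, -72
Fourth differences constant at -72.
-522 − 72 = -594;  -2144 − 594 = -2738;  -6573 − 2738 = -9311;  -16738 − 9311 = -26049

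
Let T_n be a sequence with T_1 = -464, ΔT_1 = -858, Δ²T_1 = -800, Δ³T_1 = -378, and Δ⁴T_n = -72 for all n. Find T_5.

Build the table forward from the leading diagonal:
Fourth differences: -72, -72, -72, -72, -72
Third differences: -378, -450, -522, -594, -666
Second differences: -800, -1178, -1628, -2150, -2744
First differences: -858, -1658, -2836, -4464, -6614
T: -464, -1322, -2980, -5816, -10280

-10280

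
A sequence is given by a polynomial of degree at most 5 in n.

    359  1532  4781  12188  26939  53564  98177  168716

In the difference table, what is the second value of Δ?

D1: 1173, 3249, 7407, 14751, 26625, 44613, 70539
D2: 2076, 4158, 7344, 11874, 17988, 25926
D3: 2082, 3186, 4530, 6114, 7938
D4: 1104, 1344, 1584, 1824
D5: 240, 240, 240

3249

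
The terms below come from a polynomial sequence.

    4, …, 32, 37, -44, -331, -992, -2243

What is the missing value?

13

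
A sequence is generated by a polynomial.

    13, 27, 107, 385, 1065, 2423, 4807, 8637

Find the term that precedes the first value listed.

Δ: 14  80  278  680  1358  2384  3830
Δ²: 66  198  402  678  1026  1446
Δ³: 132  204  276  348  420
Δ⁴: 72  72  72  72
The fourth differences are constant at 72.
Work back: 132 − 72 = 60;  66 − 60 = 6;  14 − 6 = 8;  13 − 8 = 5

5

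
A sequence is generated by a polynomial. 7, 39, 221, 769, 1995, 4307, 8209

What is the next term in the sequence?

Δ: 32 , 182 , 548 , 1226 , 2312 , 3902
Δ²: 150 , 366 , 678 , 1086 , 1590
Δ³: 216 , 312 , 408 , 504
Δ⁴: 96 , 96 , 96
Constant fourth difference = 96, so extend:
504 + 96 = 600;  1590 + 600 = 2190;  3902 + 2190 = 6092;  8209 + 6092 = 14301

14301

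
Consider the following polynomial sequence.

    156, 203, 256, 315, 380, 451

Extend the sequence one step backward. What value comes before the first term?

115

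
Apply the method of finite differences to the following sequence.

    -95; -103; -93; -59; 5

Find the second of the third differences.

6

Δ: -8, 10, 34, 64
Δ²: 18, 24, 30
Δ³: 6, 6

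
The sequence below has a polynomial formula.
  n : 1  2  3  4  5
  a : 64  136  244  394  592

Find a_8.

1534

D1: 72, 108, 150, 198
D2: 36, 42, 48
D3: 6, 6
The third differences are constant (6).
48 + 6 = 54;  198 + 54 = 252;  592 + 252 = 844
54 + 6 = 60;  252 + 60 = 312;  844 + 312 = 1156
60 + 6 = 66;  312 + 66 = 378;  1156 + 378 = 1534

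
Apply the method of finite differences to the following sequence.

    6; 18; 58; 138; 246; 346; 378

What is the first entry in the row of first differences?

D1: 12, 40, 80, 108, 100, 32
D2: 28, 40, 28, -8, -68
D3: 12, -12, -36, -60
D4: -24, -24, -24

12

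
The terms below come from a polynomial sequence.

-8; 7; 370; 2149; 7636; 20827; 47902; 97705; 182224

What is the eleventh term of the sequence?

First differences: 15  363  1779  5487  13191  27075  49803  84519
Second differences: 348  1416  3708  7704  13884  22728  34716
Third differences: 1068  2292  3996  6180  8844  11988
Fourth differences: 1224  1704  2184  2664  3144
Fifth differences: 480  480  480  480
Fifth differences constant at 480.
3144 + 480 = 3624;  11988 + 3624 = 15612;  34716 + 15612 = 50328;  84519 + 50328 = 134847;  182224 + 134847 = 317071
3624 + 480 = 4104;  15612 + 4104 = 19716;  50328 + 19716 = 70044;  134847 + 70044 = 204891;  317071 + 204891 = 521962

521962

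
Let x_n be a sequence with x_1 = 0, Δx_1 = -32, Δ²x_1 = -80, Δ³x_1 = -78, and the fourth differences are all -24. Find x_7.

Build the table forward from the leading diagonal:
Δ⁴: -24, -24, -24, -24, -24, -24, -24
Δ³: -78, -102, -126, -150, -174, -198, -222
Δ²: -80, -158, -260, -386, -536, -710, -908
Δ: -32, -112, -270, -530, -916, -1452, -2162
x: 0, -32, -144, -414, -944, -1860, -3312

-3312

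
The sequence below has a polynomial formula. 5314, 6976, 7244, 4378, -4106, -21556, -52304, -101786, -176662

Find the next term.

-284936

D1: 1662  268  -2866  -8484  -17450  -30748  -49482  -74876
D2: -1394  -3134  -5618  -8966  -13298  -18734  -25394
D3: -1740  -2484  -3348  -4332  -5436  -6660
D4: -744  -864  -984  -1104  -1224
D5: -120  -120  -120  -120
The fifth differences are constant (-120).
-1224 − 120 = -1344;  -6660 − 1344 = -8004;  -25394 − 8004 = -33398;  -74876 − 33398 = -108274;  -176662 − 108274 = -284936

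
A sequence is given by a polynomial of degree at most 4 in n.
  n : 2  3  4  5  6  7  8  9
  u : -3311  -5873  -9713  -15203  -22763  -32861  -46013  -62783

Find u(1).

-1703

D1: -2562, -3840, -5490, -7560, -10098, -13152, -16770
D2: -1278, -1650, -2070, -2538, -3054, -3618
D3: -372, -420, -468, -516, -564
D4: -48, -48, -48, -48
The fourth differences are constant at -48.
Work back: -372 + 48 = -324;  -1278 + 324 = -954;  -2562 + 954 = -1608;  -3311 + 1608 = -1703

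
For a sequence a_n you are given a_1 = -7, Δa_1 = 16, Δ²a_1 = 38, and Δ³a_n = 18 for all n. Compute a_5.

Build the table forward from the leading diagonal:
Third differences: 18  18  18  18  18
Second differences: 38  56  74  92  110
First differences: 16  54  110  184  276
a: -7  9  63  173  357

357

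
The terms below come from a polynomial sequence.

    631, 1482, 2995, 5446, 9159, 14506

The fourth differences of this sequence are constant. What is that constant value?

Δ: 851, 1513, 2451, 3713, 5347
Δ²: 662, 938, 1262, 1634
Δ³: 276, 324, 372
Δ⁴: 48, 48

48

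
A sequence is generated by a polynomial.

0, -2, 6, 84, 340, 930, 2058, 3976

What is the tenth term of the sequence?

11430

Δ: -2  8  78  256  590  1128  1918
Δ²: 10  70  178  334  538  790
Δ³: 60  108  156  204  252
Δ⁴: 48  48  48  48
Fourth differences constant at 48.
252 + 48 = 300;  790 + 300 = 1090;  1918 + 1090 = 3008;  3976 + 3008 = 6984
300 + 48 = 348;  1090 + 348 = 1438;  3008 + 1438 = 4446;  6984 + 4446 = 11430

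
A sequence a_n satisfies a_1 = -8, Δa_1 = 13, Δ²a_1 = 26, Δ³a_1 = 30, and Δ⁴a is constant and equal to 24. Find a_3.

Build the table forward from the leading diagonal:
D4: 24, 24, 24
D3: 30, 54, 78
D2: 26, 56, 110
D1: 13, 39, 95
a: -8, 5, 44

44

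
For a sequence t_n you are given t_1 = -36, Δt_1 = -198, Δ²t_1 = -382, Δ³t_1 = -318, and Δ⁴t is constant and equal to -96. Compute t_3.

Build the table forward from the leading diagonal:
D4: -96  -96  -96
D3: -318  -414  -510
D2: -382  -700  -1114
D1: -198  -580  -1280
t: -36  -234  -814

-814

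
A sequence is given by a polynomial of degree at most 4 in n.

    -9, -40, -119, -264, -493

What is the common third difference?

-18

Δ: -31, -79, -145, -229
Δ²: -48, -66, -84
Δ³: -18, -18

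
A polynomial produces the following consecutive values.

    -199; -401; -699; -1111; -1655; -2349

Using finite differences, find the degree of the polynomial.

3

D1: -202, -298, -412, -544, -694
D2: -96, -114, -132, -150
D3: -18, -18, -18
The third differences are constant, so the polynomial has degree 3.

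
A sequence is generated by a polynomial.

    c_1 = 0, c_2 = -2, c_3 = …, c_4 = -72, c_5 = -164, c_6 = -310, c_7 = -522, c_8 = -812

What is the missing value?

Using the last 5 terms:
D1: -92  -146  -212  -290
D2: -54  -66  -78
D3: -12  -12
Constant third difference = -12.
Extend backward: -54 + 12 = -42;  -92 + 42 = -50;  -72 + 50 = -22

-22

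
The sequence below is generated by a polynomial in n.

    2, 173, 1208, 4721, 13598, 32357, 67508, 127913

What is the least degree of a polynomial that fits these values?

5

First differences: 171, 1035, 3513, 8877, 18759, 35151, 60405
Second differences: 864, 2478, 5364, 9882, 16392, 25254
Third differences: 1614, 2886, 4518, 6510, 8862
Fourth differences: 1272, 1632, 1992, 2352
Fifth differences: 360, 360, 360
The fifth differences are constant, so the polynomial has degree 5.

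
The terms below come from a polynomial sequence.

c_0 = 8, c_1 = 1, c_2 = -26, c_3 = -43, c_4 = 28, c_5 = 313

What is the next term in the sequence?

986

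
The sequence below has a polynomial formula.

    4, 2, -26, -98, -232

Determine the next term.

-446

D1: -2, -28, -72, -134
D2: -26, -44, -62
D3: -18, -18
Third differences constant at -18.
-62 − 18 = -80;  -134 − 80 = -214;  -232 − 214 = -446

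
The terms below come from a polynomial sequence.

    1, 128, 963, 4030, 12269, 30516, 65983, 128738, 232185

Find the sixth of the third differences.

First differences: 127, 835, 3067, 8239, 18247, 35467, 62755, 103447
Second differences: 708, 2232, 5172, 10008, 17220, 27288, 40692
Third differences: 1524, 2940, 4836, 7212, 10068, 13404
Fourth differences: 1416, 1896, 2376, 2856, 3336
Fifth differences: 480, 480, 480, 480

13404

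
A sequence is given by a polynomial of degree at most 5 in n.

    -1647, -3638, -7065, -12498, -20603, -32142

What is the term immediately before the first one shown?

-618

D1: -1991  -3427  -5433  -8105  -11539
D2: -1436  -2006  -2672  -3434
D3: -570  -666  -762
D4: -96  -96
The fourth differences are constant at -96.
Work back: -570 + 96 = -474;  -1436 + 474 = -962;  -1991 + 962 = -1029;  -1647 + 1029 = -618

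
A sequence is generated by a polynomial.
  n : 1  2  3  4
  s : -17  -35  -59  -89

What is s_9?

Δ: -18 , -24 , -30
Δ²: -6 , -6
The second differences are constant (-6).
-30 − 6 = -36;  -89 − 36 = -125
-36 − 6 = -42;  -125 − 42 = -167
-42 − 6 = -48;  -167 − 48 = -215
-48 − 6 = -54;  -215 − 54 = -269
-54 − 6 = -60;  -269 − 60 = -329

-329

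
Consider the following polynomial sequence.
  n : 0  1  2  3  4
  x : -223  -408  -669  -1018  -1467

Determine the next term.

Δ: -185  -261  -349  -449
Δ²: -76  -88  -100
Δ³: -12  -12
The third differences are constant (-12).
-100 − 12 = -112;  -449 − 112 = -561;  -1467 − 561 = -2028

-2028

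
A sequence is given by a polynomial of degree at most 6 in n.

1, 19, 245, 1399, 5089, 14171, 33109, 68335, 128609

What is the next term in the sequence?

225379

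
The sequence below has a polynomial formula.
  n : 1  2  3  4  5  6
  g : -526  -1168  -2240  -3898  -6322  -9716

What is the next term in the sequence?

D1: -642, -1072, -1658, -2424, -3394
D2: -430, -586, -766, -970
D3: -156, -180, -204
D4: -24, -24
The fourth differences are constant (-24).
-204 − 24 = -228;  -970 − 228 = -1198;  -3394 − 1198 = -4592;  -9716 − 4592 = -14308

-14308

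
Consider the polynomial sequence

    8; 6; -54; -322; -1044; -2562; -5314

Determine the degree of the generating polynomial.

-2, -60, -268, -722, -1518, -2752
-58, -208, -454, -796, -1234
-150, -246, -342, -438
-96, -96, -96
The fourth differences are constant, so the polynomial has degree 4.

4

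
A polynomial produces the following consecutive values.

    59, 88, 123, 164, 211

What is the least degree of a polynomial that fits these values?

First differences: 29, 35, 41, 47
Second differences: 6, 6, 6
The second differences are constant, so the polynomial has degree 2.

2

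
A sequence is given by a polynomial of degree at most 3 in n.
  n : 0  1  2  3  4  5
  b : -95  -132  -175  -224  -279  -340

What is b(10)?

-735

First differences: -37  -43  -49  -55  -61
Second differences: -6  -6  -6  -6
Constant second difference = -6, so extend:
-61 − 6 = -67;  -340 − 67 = -407
-67 − 6 = -73;  -407 − 73 = -480
-73 − 6 = -79;  -480 − 79 = -559
-79 − 6 = -85;  -559 − 85 = -644
-85 − 6 = -91;  -644 − 91 = -735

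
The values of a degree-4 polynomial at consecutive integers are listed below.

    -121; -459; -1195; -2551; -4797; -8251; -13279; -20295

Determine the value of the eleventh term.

-58131

First differences: -338, -736, -1356, -2246, -3454, -5028, -7016
Second differences: -398, -620, -890, -1208, -1574, -1988
Third differences: -222, -270, -318, -366, -414
Fourth differences: -48, -48, -48, -48
Constant fourth difference = -48, so extend:
-414 − 48 = -462;  -1988 − 462 = -2450;  -7016 − 2450 = -9466;  -20295 − 9466 = -29761
-462 − 48 = -510;  -2450 − 510 = -2960;  -9466 − 2960 = -12426;  -29761 − 12426 = -42187
-510 − 48 = -558;  -2960 − 558 = -3518;  -12426 − 3518 = -15944;  -42187 − 15944 = -58131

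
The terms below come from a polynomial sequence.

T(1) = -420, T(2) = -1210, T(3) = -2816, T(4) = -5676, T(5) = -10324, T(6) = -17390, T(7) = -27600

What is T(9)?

-790 , -1606 , -2860 , -4648 , -7066 , -10210
-816 , -1254 , -1788 , -2418 , -3144
-438 , -534 , -630 , -726
-96 , -96 , -96
Constant fourth difference = -96, so extend:
-726 − 96 = -822;  -3144 − 822 = -3966;  -10210 − 3966 = -14176;  -27600 − 14176 = -41776
-822 − 96 = -918;  -3966 − 918 = -4884;  -14176 − 4884 = -19060;  -41776 − 19060 = -60836

-60836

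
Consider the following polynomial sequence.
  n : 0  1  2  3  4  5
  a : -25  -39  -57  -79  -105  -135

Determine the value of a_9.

-295

Δ: -14  -18  -22  -26  -30
Δ²: -4  -4  -4  -4
Second differences constant at -4.
-30 − 4 = -34;  -135 − 34 = -169
-34 − 4 = -38;  -169 − 38 = -207
-38 − 4 = -42;  -207 − 42 = -249
-42 − 4 = -46;  -249 − 46 = -295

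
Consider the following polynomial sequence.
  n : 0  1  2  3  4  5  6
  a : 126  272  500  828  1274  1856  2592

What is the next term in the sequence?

3500

First differences: 146, 228, 328, 446, 582, 736
Second differences: 82, 100, 118, 136, 154
Third differences: 18, 18, 18, 18
Constant third difference = 18, so extend:
154 + 18 = 172;  736 + 172 = 908;  2592 + 908 = 3500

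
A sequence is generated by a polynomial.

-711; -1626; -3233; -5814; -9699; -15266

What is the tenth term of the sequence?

-63594

-915 , -1607 , -2581 , -3885 , -5567
-692 , -974 , -1304 , -1682
-282 , -330 , -378
-48 , -48
Fourth differences constant at -48.
-378 − 48 = -426;  -1682 − 426 = -2108;  -5567 − 2108 = -7675;  -15266 − 7675 = -22941
-426 − 48 = -474;  -2108 − 474 = -2582;  -7675 − 2582 = -10257;  -22941 − 10257 = -33198
-474 − 48 = -522;  -2582 − 522 = -3104;  -10257 − 3104 = -13361;  -33198 − 13361 = -46559
-522 − 48 = -570;  -3104 − 570 = -3674;  -13361 − 3674 = -17035;  -46559 − 17035 = -63594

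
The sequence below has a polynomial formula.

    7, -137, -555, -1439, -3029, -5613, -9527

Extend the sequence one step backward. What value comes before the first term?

D1: -144  -418  -884  -1590  -2584  -3914
D2: -274  -466  -706  -994  -1330
D3: -192  -240  -288  -336
D4: -48  -48  -48
The fourth differences are constant at -48.
Work back: -192 + 48 = -144;  -274 + 144 = -130;  -144 + 130 = -14;  7 + 14 = 21

21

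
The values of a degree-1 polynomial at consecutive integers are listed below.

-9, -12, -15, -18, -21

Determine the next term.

-24

-3, -3, -3, -3
First differences constant at -3.
-21 − 3 = -24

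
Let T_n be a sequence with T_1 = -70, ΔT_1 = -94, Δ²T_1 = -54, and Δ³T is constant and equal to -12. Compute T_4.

Build the table forward from the leading diagonal:
Δ³: -12  -12  -12  -12
Δ²: -54  -66  -78  -90
Δ: -94  -148  -214  -292
T: -70  -164  -312  -526

-526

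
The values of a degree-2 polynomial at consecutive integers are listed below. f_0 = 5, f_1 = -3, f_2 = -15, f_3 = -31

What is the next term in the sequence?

-51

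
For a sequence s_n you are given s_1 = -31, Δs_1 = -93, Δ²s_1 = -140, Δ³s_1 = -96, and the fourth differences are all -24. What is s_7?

-4969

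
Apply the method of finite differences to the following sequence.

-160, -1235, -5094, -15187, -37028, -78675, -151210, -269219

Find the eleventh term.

-1104590

First differences: -1075  -3859  -10093  -21841  -41647  -72535  -118009
Second differences: -2784  -6234  -11748  -19806  -30888  -45474
Third differences: -3450  -5514  -8058  -11082  -14586
Fourth differences: -2064  -2544  -3024  -3504
Fifth differences: -480  -480  -480
Constant fifth difference = -480, so extend:
-3504 − 480 = -3984;  -14586 − 3984 = -18570;  -45474 − 18570 = -64044;  -118009 − 64044 = -182053;  -269219 − 182053 = -451272
-3984 − 480 = -4464;  -18570 − 4464 = -23034;  -64044 − 23034 = -87078;  -182053 − 87078 = -269131;  -451272 − 269131 = -720403
-4464 − 480 = -4944;  -23034 − 4944 = -27978;  -87078 − 27978 = -115056;  -269131 − 115056 = -384187;  -720403 − 384187 = -1104590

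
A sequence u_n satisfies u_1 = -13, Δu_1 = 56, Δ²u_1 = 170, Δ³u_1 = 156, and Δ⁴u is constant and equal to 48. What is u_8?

11089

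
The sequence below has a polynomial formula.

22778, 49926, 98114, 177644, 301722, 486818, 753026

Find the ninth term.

D1: 27148 , 48188 , 79530 , 124078 , 185096 , 266208
D2: 21040 , 31342 , 44548 , 61018 , 81112
D3: 10302 , 13206 , 16470 , 20094
D4: 2904 , 3264 , 3624
D5: 360 , 360
Fifth differences constant at 360.
3624 + 360 = 3984;  20094 + 3984 = 24078;  81112 + 24078 = 105190;  266208 + 105190 = 371398;  753026 + 371398 = 1124424
3984 + 360 = 4344;  24078 + 4344 = 28422;  105190 + 28422 = 133612;  371398 + 133612 = 505010;  1124424 + 505010 = 1629434

1629434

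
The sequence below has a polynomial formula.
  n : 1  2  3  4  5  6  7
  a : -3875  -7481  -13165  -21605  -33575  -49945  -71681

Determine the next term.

-99845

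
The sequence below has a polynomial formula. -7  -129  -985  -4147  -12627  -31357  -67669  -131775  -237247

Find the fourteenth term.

-2155797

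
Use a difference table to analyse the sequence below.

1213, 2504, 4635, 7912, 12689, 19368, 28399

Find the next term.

40280

First differences: 1291  2131  3277  4777  6679  9031
Second differences: 840  1146  1500  1902  2352
Third differences: 306  354  402  450
Fourth differences: 48  48  48
The fourth differences are constant (48).
450 + 48 = 498;  2352 + 498 = 2850;  9031 + 2850 = 11881;  28399 + 11881 = 40280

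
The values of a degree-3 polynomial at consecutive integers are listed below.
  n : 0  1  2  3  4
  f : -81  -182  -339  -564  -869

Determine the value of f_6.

D1: -101  -157  -225  -305
D2: -56  -68  -80
D3: -12  -12
The third differences are constant (-12).
-80 − 12 = -92;  -305 − 92 = -397;  -869 − 397 = -1266
-92 − 12 = -104;  -397 − 104 = -501;  -1266 − 501 = -1767

-1767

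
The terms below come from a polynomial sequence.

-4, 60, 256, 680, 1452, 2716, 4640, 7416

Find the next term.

11260

First differences: 64, 196, 424, 772, 1264, 1924, 2776
Second differences: 132, 228, 348, 492, 660, 852
Third differences: 96, 120, 144, 168, 192
Fourth differences: 24, 24, 24, 24
Constant fourth difference = 24, so extend:
192 + 24 = 216;  852 + 216 = 1068;  2776 + 1068 = 3844;  7416 + 3844 = 11260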